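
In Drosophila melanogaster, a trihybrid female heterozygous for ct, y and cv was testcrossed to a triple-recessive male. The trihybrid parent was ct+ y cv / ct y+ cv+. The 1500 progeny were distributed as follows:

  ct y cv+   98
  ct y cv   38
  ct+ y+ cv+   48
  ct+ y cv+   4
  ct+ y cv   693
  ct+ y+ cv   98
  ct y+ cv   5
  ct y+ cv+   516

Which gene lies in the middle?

cv

The two rarest classes, ct+ y cv+ and ct y+ cv, are the double crossovers. Comparing them with the parentals, only the cv allele has switched, so cv is the middle locus and the order is ct – cv – y.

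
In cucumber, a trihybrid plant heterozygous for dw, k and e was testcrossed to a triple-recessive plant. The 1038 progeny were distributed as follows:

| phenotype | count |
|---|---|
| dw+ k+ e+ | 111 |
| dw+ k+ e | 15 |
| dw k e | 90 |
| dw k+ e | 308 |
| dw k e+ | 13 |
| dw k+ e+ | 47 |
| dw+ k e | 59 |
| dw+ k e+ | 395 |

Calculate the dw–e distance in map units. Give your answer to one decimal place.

The two most frequent reciprocal classes, dw k+ e and dw+ k e+, are the parental types, so the F1 was dw k+ e / dw+ k e+.
The two rarest classes, dw+ k+ e and dw k e+, are the double crossovers. Comparing them with the parentals, only the dw allele has switched, so dw is the middle locus and the order is e – dw – k.
Crossovers in the e–dw interval produce the single-crossover classes dw k+ e+ and dw+ k e (47 + 59 = 106) plus the double crossovers (28).
RF(e–dw) = (106 + 28) / 1038 = 134/1038 = 0.1291 → 12.9 map units.

12.9 map units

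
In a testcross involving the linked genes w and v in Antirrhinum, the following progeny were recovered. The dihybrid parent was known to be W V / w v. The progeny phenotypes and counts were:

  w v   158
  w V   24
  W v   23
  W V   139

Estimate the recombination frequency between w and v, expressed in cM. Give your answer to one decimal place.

The recombinant classes are W v and w V: 23 + 24 = 47.
Recombination frequency = 47/344 = 0.1366 ≈ 13.7%, i.e. 13.7 cM.

13.7 cM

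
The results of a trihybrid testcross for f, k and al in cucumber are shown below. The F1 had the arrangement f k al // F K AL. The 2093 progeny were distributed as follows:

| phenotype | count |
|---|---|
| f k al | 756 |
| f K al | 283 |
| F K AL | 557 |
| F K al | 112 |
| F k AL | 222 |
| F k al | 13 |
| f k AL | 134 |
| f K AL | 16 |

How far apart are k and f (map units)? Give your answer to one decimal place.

25.5 map units

The two rarest classes, F k al and f K AL, are the double crossovers. Comparing them with the parentals, only the f allele has switched, so f is the middle locus and the order is k – f – al.
Crossovers in the k–f interval produce the single-crossover classes f K al and F k AL (283 + 222 = 505) plus the double crossovers (29).
RF(k–f) = (505 + 29) / 2093 = 534/2093 = 0.2551 → 25.5 map units.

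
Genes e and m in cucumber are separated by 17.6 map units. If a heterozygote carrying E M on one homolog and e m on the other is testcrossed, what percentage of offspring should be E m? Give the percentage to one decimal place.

8.8%

A map distance of 17.6 map units corresponds to a recombination frequency of 0.176.
The F1 is E M / e m, so E m is a recombinant gamete class with expected frequency r/2 = 0.176/2 = 0.0880.
That is 0.0880 = 8.8% of the progeny.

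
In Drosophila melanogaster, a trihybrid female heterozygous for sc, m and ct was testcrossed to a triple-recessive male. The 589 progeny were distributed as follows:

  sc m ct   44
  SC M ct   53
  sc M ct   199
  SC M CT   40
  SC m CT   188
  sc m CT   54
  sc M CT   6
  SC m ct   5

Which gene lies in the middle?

The two most frequent reciprocal classes, sc M ct and SC m CT, are the parental types, so the F1 was sc M ct / SC m CT.
The two rarest classes, sc M CT and SC m ct, are the double crossovers. Comparing them with the parentals, only the ct allele has switched, so ct is the middle locus and the order is m – ct – sc.

ct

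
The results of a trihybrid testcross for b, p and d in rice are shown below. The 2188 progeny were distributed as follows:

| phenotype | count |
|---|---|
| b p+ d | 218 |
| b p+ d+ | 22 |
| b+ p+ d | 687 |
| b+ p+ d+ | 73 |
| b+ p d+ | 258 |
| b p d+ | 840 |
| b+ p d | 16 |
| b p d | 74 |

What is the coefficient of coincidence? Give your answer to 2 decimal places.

0.87

The two most frequent reciprocal classes, b p d+ and b+ p+ d, are the parental types, so the F1 was b p d+ / b+ p+ d.
The two rarest classes, b p+ d+ and b+ p d, are the double crossovers. Comparing them with the parentals, only the p allele has switched, so p is the middle locus and the order is b – p – d.
b–p: (476 + 38)/2188 = 0.2349; p–d: (147 + 38)/2188 = 0.0846.
Expected DCO frequency = 0.2349 × 0.0846 ≈ 0.01987; observed = 38/2188 ≈ 0.01737.
Coefficient of coincidence = 0.01737/0.01987 ≈ 0.87.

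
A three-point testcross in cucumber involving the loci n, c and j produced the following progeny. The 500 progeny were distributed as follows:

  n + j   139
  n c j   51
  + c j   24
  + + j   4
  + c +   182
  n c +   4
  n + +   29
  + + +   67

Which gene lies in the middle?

n

The two most frequent reciprocal classes, n + j and + c +, are the parental types, so the F1 was n + j / + c +.
The two rarest classes, + + j and n c +, are the double crossovers. Comparing them with the parentals, only the n allele has switched, so n is the middle locus and the order is c – n – j.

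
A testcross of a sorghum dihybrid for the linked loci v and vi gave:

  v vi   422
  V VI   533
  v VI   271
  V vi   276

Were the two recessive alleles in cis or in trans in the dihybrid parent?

The two most frequent classes are V VI (533) and v vi (422); these are the parental (non-recombinant) types.
So the F1 carried V VI on one chromosome and v vi on the other — the recessive alleles are on the same chromosome (cis / coupling).

cis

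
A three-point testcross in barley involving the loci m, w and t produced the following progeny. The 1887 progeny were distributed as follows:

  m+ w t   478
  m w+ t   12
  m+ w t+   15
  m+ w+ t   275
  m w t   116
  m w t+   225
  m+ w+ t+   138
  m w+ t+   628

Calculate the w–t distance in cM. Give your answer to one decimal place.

27.9 cM

The two most frequent reciprocal classes, m w+ t+ and m+ w t, are the parental types, so the F1 was m w+ t+ / m+ w t.
The two rarest classes, m w+ t and m+ w t+, are the double crossovers. Comparing them with the parentals, only the t allele has switched, so t is the middle locus and the order is w – t – m.
Crossovers in the w–t interval produce the single-crossover classes m w t+ and m+ w+ t (225 + 275 = 500) plus the double crossovers (27).
RF(w–t) = (500 + 27) / 1887 = 527/1887 = 0.2793 → 27.9 cM.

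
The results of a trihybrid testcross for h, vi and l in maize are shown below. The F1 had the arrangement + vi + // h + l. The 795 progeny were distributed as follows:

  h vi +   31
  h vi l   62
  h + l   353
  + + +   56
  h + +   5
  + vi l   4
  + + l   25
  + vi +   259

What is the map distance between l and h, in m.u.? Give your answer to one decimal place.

8.2 m.u.

The two rarest classes, + vi l and h + +, are the double crossovers. Comparing them with the parentals, only the l allele has switched, so l is the middle locus and the order is vi – l – h.
Crossovers in the l–h interval produce the single-crossover classes h vi + and + + l (31 + 25 = 56) plus the double crossovers (9).
RF(l–h) = (56 + 9) / 795 = 65/795 = 0.0818 → 8.2 m.u.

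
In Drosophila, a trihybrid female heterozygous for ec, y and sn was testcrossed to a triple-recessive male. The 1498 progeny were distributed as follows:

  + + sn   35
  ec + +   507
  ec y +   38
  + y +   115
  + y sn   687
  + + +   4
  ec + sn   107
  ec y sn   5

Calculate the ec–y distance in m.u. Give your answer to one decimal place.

5.5 m.u.

The two most frequent reciprocal classes, ec + + and + y sn, are the parental types, so the F1 was ec + + / + y sn.
The two rarest classes, + + + and ec y sn, are the double crossovers. Comparing them with the parentals, only the ec allele has switched, so ec is the middle locus and the order is y – ec – sn.
Crossovers in the y–ec interval produce the single-crossover classes ec y + and + + sn (38 + 35 = 73) plus the double crossovers (9).
RF(y–ec) = (73 + 9) / 1498 = 82/1498 = 0.0547 → 5.5 m.u.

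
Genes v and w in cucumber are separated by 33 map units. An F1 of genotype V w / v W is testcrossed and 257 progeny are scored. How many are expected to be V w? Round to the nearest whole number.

A map distance of 33 map units corresponds to a recombination frequency of 0.330.
The F1 is V w / v W, so V w is a parental gamete class with expected frequency (1 − r)/2 = 0.670/2 = 0.3350.
Expected number = 0.3350 × 257 = 86.09 ≈ 86.

86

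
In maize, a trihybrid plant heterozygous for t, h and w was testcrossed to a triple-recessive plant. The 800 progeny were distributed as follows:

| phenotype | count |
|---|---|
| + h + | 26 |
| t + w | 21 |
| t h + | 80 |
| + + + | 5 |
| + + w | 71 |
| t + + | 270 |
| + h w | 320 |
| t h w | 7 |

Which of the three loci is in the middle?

The two most frequent reciprocal classes, t + + and + h w, are the parental types, so the F1 was t + + / + h w.
The two rarest classes, + + + and t h w, are the double crossovers. Comparing them with the parentals, only the t allele has switched, so t is the middle locus and the order is w – t – h.

t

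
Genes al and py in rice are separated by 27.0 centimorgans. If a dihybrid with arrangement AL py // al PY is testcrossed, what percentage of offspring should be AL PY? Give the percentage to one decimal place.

13.5%

A map distance of 27.0 centimorgans corresponds to a recombination frequency of 0.270.
The F1 is AL py / al PY, so AL PY is a recombinant gamete class with expected frequency r/2 = 0.270/2 = 0.1350.
That is 0.1350 = 13.5% of the progeny.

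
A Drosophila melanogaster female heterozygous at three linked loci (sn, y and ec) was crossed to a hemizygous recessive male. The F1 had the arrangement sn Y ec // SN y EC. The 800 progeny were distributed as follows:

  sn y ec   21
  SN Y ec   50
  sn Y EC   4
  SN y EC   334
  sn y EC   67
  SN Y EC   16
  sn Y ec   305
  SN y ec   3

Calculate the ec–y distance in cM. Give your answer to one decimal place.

The two rarest classes, sn Y EC and SN y ec, are the double crossovers. Comparing them with the parentals, only the ec allele has switched, so ec is the middle locus and the order is sn – ec – y.
Crossovers in the ec–y interval produce the single-crossover classes sn y ec and SN Y EC (21 + 16 = 37) plus the double crossovers (7).
RF(ec–y) = (37 + 7) / 800 = 44/800 = 0.0550 → 5.5 cM.

5.5 cM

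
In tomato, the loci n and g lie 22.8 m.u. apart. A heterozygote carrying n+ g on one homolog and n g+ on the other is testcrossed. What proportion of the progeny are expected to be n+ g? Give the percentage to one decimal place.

38.6%

A map distance of 22.8 m.u. corresponds to a recombination frequency of 0.228.
The F1 is n+ g / n g+, so n+ g is a parental gamete class with expected frequency (1 − r)/2 = 0.772/2 = 0.3860.
That is 0.3860 = 38.6% of the progeny.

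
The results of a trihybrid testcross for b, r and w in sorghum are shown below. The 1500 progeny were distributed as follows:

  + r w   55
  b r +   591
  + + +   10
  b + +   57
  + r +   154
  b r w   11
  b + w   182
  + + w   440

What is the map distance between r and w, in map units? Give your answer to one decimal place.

The two most frequent reciprocal classes, + + w and b r +, are the parental types, so the F1 was + + w / b r +.
The two rarest classes, + + + and b r w, are the double crossovers. Comparing them with the parentals, only the w allele has switched, so w is the middle locus and the order is b – w – r.
Crossovers in the w–r interval produce the single-crossover classes + r w and b + + (55 + 57 = 112) plus the double crossovers (21).
RF(w–r) = (112 + 21) / 1500 = 133/1500 = 0.0887 → 8.9 map units.

8.9 map units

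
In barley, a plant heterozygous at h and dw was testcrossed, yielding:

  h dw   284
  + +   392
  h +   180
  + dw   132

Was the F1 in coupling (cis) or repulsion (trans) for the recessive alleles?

cis

The two most frequent classes are + + (392) and h dw (284); these are the parental (non-recombinant) types.
So the F1 carried + + on one chromosome and h dw on the other — the recessive alleles are on the same chromosome (cis / coupling).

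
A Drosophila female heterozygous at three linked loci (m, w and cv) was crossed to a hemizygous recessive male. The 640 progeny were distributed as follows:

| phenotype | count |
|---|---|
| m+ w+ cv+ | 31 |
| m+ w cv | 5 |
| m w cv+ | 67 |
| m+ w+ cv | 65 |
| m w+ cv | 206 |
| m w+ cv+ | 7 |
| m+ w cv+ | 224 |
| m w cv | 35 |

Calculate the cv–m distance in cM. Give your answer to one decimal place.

The two most frequent reciprocal classes, m+ w cv+ and m w+ cv, are the parental types, so the F1 was m+ w cv+ / m w+ cv.
The two rarest classes, m+ w cv and m w+ cv+, are the double crossovers. Comparing them with the parentals, only the cv allele has switched, so cv is the middle locus and the order is w – cv – m.
Crossovers in the cv–m interval produce the single-crossover classes m w cv+ and m+ w+ cv (67 + 65 = 132) plus the double crossovers (12).
RF(cv–m) = (132 + 12) / 640 = 144/640 = 0.2250 → 22.5 cM.

22.5 cM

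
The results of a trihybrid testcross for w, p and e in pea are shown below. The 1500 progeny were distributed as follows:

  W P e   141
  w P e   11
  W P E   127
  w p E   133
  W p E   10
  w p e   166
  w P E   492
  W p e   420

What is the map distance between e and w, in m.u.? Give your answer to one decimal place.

The two most frequent reciprocal classes, w P E and W p e, are the parental types, so the F1 was w P E / W p e.
The two rarest classes, w P e and W p E, are the double crossovers. Comparing them with the parentals, only the e allele has switched, so e is the middle locus and the order is p – e – w.
Crossovers in the e–w interval produce the single-crossover classes W P E and w p e (127 + 166 = 293) plus the double crossovers (21).
RF(e–w) = (293 + 21) / 1500 = 314/1500 = 0.2093 → 20.9 m.u.

20.9 m.u.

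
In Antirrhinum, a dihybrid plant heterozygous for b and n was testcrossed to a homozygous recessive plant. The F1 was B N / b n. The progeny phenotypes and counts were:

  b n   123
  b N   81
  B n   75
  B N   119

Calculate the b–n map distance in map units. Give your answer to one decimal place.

The recombinant classes are B n and b N: 75 + 81 = 156.
Recombination frequency = 156/398 = 0.3920 ≈ 39.2%, i.e. 39.2 map units.

39.2 map units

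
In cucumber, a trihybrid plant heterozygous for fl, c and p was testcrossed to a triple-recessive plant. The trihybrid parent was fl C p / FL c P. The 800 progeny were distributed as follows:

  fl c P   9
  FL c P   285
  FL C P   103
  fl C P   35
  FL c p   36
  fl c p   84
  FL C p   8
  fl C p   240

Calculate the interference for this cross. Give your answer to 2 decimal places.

0.24

The two rarest classes, FL C p and fl c P, are the double crossovers. Comparing them with the parentals, only the fl allele has switched, so fl is the middle locus and the order is p – fl – c.
p–fl: (71 + 17)/800 = 0.1100; fl–c: (187 + 17)/800 = 0.2550.
Expected DCO frequency = 0.1100 × 0.2550 ≈ 0.02805; observed = 17/800 ≈ 0.02125.
Coefficient of coincidence = 0.02125/0.02805 ≈ 0.76; interference = 1 − 0.76 = 0.24.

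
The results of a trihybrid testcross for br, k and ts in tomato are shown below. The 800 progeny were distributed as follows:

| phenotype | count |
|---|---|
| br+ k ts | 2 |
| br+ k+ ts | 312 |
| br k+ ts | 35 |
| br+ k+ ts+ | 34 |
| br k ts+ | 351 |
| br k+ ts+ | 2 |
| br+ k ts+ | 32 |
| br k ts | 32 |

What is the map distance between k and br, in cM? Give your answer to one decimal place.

8.9 cM

The two most frequent reciprocal classes, br+ k+ ts and br k ts+, are the parental types, so the F1 was br+ k+ ts / br k ts+.
The two rarest classes, br+ k ts and br k+ ts+, are the double crossovers. Comparing them with the parentals, only the k allele has switched, so k is the middle locus and the order is br – k – ts.
Crossovers in the br–k interval produce the single-crossover classes br k+ ts and br+ k ts+ (35 + 32 = 67) plus the double crossovers (4).
RF(br–k) = (67 + 4) / 800 = 71/800 = 0.0887 → 8.9 cM.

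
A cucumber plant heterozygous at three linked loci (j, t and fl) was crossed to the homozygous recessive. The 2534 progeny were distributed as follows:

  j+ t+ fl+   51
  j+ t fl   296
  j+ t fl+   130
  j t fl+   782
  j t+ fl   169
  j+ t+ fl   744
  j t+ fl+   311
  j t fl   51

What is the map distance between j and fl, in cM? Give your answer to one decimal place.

The two most frequent reciprocal classes, j t fl+ and j+ t+ fl, are the parental types, so the F1 was j t fl+ / j+ t+ fl.
The two rarest classes, j t fl and j+ t+ fl+, are the double crossovers. Comparing them with the parentals, only the fl allele has switched, so fl is the middle locus and the order is j – fl – t.
Crossovers in the j–fl interval produce the single-crossover classes j+ t fl+ and j t+ fl (130 + 169 = 299) plus the double crossovers (102).
RF(j–fl) = (299 + 102) / 2534 = 401/2534 = 0.1582 → 15.8 cM.

15.8 cM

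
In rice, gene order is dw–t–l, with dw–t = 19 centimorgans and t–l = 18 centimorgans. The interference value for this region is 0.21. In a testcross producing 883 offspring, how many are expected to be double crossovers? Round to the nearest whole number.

24

Map distances give recombination frequencies of 0.190 and 0.180 for the two intervals.
With interference 0.21 (so coincidence = 0.79), expected double-crossover frequency = 0.190 × 0.180 × 0.79 = 0.02702.
Expected number = 0.02702 × 883 = 23.86 ≈ 24.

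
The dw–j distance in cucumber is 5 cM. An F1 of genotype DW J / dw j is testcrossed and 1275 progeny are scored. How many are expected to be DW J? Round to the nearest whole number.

A map distance of 5 cM corresponds to a recombination frequency of 0.050.
The F1 is DW J / dw j, so DW J is a parental gamete class with expected frequency (1 − r)/2 = 0.950/2 = 0.4750.
Expected number = 0.4750 × 1275 = 605.62 ≈ 606.

606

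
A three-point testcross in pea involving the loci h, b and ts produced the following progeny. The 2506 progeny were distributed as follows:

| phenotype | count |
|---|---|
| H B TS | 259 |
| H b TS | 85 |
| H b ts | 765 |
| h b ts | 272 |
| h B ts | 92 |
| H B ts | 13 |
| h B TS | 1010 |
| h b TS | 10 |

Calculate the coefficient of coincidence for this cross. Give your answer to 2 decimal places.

0.52

The two most frequent reciprocal classes, h B TS and H b ts, are the parental types, so the F1 was h B TS / H b ts.
The two rarest classes, h b TS and H B ts, are the double crossovers. Comparing them with the parentals, only the b allele has switched, so b is the middle locus and the order is ts – b – h.
ts–b: (177 + 23)/2506 = 0.0798; b–h: (531 + 23)/2506 = 0.2211.
Expected DCO frequency = 0.0798 × 0.2211 ≈ 0.01764; observed = 23/2506 ≈ 0.00918.
Coefficient of coincidence = 0.00918/0.01764 ≈ 0.52.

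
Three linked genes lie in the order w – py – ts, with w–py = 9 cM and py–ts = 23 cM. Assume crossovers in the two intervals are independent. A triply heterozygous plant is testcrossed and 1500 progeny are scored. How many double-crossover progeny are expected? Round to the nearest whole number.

Map distances give recombination frequencies of 0.090 and 0.230 for the two intervals.
With no interference, expected double-crossover frequency = 0.090 × 0.230 = 0.02070.
Expected number = 0.02070 × 1500 = 31.05 ≈ 31.

31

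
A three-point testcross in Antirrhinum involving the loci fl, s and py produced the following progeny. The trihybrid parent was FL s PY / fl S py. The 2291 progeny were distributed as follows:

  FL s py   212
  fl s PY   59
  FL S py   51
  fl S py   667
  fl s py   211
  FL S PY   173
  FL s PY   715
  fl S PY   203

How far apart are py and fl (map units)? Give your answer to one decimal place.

The two rarest classes, fl s PY and FL S py, are the double crossovers. Comparing them with the parentals, only the fl allele has switched, so fl is the middle locus and the order is py – fl – s.
Crossovers in the py–fl interval produce the single-crossover classes FL s py and fl S PY (212 + 203 = 415) plus the double crossovers (110).
RF(py–fl) = (415 + 110) / 2291 = 525/2291 = 0.2292 → 22.9 map units.

22.9 map units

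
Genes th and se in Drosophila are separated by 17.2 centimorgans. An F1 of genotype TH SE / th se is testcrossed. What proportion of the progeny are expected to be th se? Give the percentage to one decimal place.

41.4%

A map distance of 17.2 centimorgans corresponds to a recombination frequency of 0.172.
The F1 is TH SE / th se, so th se is a parental gamete class with expected frequency (1 − r)/2 = 0.828/2 = 0.4140.
That is 0.4140 = 41.4% of the progeny.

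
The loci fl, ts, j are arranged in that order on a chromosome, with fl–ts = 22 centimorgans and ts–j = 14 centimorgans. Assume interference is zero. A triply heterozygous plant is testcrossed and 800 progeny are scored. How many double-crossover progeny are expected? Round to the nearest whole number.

Map distances give recombination frequencies of 0.220 and 0.140 for the two intervals.
With no interference, expected double-crossover frequency = 0.220 × 0.140 = 0.03080.
Expected number = 0.03080 × 800 = 24.64 ≈ 25.

25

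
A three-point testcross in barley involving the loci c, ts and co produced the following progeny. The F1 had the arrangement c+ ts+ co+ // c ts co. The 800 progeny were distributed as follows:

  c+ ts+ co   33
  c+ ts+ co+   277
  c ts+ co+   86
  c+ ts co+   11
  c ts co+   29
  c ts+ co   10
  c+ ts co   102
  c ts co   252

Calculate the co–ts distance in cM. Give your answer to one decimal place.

10.4 cM

The two rarest classes, c+ ts co+ and c ts+ co, are the double crossovers. Comparing them with the parentals, only the ts allele has switched, so ts is the middle locus and the order is c – ts – co.
Crossovers in the ts–co interval produce the single-crossover classes c+ ts+ co and c ts co+ (33 + 29 = 62) plus the double crossovers (21).
RF(ts–co) = (62 + 21) / 800 = 83/800 = 0.1037 → 10.4 cM.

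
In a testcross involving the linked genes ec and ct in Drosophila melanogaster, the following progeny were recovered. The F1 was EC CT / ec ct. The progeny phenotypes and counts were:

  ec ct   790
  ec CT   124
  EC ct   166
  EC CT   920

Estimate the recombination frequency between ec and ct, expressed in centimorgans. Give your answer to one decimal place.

14.5 centimorgans

The recombinant classes are EC ct and ec CT: 166 + 124 = 290.
Recombination frequency = 290/2000 = 0.1450 ≈ 14.5%, i.e. 14.5 centimorgans.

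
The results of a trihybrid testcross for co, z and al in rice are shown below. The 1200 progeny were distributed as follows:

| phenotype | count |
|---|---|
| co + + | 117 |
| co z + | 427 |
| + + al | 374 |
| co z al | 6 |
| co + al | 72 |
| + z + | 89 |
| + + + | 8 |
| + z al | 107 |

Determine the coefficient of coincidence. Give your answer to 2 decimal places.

The two most frequent reciprocal classes, + + al and co z +, are the parental types, so the F1 was + + al / co z +.
The two rarest classes, + + + and co z al, are the double crossovers. Comparing them with the parentals, only the al allele has switched, so al is the middle locus and the order is co – al – z.
co–al: (161 + 14)/1200 = 0.1458; al–z: (224 + 14)/1200 = 0.1983.
Expected DCO frequency = 0.1458 × 0.1983 ≈ 0.02891; observed = 14/1200 ≈ 0.01167.
Coefficient of coincidence = 0.01167/0.02891 ≈ 0.40.

0.40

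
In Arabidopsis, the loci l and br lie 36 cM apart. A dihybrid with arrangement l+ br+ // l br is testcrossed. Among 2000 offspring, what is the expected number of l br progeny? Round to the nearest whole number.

A map distance of 36 cM corresponds to a recombination frequency of 0.360.
The F1 is l+ br+ / l br, so l br is a parental gamete class with expected frequency (1 − r)/2 = 0.640/2 = 0.3200.
Expected number = 0.3200 × 2000 = 640.00 ≈ 640.

640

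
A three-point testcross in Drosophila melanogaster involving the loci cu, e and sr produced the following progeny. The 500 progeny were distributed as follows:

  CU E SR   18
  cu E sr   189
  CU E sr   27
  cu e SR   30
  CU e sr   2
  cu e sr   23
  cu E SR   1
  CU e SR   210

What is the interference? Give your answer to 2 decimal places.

The two most frequent reciprocal classes, cu E sr and CU e SR, are the parental types, so the F1 was cu E sr / CU e SR.
The two rarest classes, cu E SR and CU e sr, are the double crossovers. Comparing them with the parentals, only the sr allele has switched, so sr is the middle locus and the order is e – sr – cu.
e–sr: (41 + 3)/500 = 0.0880; sr–cu: (57 + 3)/500 = 0.1200.
Expected DCO frequency = 0.0880 × 0.1200 ≈ 0.01056; observed = 3/500 ≈ 0.00600.
Coefficient of coincidence = 0.00600/0.01056 ≈ 0.57; interference = 1 − 0.57 = 0.43.

0.43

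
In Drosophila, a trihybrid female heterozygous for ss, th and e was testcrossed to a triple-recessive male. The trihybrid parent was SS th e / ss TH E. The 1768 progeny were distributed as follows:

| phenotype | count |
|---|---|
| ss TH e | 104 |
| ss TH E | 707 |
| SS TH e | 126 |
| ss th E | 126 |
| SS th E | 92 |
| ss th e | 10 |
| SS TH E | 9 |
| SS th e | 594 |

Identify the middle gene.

ss

The two rarest classes, ss th e and SS TH E, are the double crossovers. Comparing them with the parentals, only the ss allele has switched, so ss is the middle locus and the order is th – ss – e.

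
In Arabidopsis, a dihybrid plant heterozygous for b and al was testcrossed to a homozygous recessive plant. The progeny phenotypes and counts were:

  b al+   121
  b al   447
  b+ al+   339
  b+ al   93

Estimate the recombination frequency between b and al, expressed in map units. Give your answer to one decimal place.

The two most frequent classes, b+ al+ (339) and b al (447), are the parental types, so the F1 was b+ al+ / b al.
The recombinant classes are b+ al and b al+: 93 + 121 = 214.
Recombination frequency = 214/1000 = 0.2140 ≈ 21.4%, i.e. 21.4 map units.

21.4 map units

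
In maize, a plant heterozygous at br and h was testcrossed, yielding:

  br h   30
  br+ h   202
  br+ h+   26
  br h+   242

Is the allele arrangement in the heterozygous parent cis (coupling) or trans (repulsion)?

The two most frequent classes are br+ h (202) and br h+ (242); these are the parental (non-recombinant) types.
So the F1 carried br+ h on one chromosome and br h+ on the other — the recessive alleles are on opposite chromosomes (trans / repulsion).

trans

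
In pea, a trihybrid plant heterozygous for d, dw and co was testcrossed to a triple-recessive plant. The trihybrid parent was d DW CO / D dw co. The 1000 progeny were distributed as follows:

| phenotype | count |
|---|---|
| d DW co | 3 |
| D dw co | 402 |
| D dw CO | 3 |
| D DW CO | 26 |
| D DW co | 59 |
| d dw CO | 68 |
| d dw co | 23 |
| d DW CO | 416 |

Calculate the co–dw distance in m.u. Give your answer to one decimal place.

13.3 m.u.

The two rarest classes, d DW co and D dw CO, are the double crossovers. Comparing them with the parentals, only the co allele has switched, so co is the middle locus and the order is dw – co – d.
Crossovers in the dw–co interval produce the single-crossover classes d dw CO and D DW co (68 + 59 = 127) plus the double crossovers (6).
RF(dw–co) = (127 + 6) / 1000 = 133/1000 = 0.1330 → 13.3 m.u.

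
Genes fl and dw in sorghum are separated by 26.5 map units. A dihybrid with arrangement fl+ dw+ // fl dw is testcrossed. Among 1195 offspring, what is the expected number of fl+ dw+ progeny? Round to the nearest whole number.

439

A map distance of 26.5 map units corresponds to a recombination frequency of 0.265.
The F1 is fl+ dw+ / fl dw, so fl+ dw+ is a parental gamete class with expected frequency (1 − r)/2 = 0.735/2 = 0.3675.
Expected number = 0.3675 × 1195 = 439.16 ≈ 439.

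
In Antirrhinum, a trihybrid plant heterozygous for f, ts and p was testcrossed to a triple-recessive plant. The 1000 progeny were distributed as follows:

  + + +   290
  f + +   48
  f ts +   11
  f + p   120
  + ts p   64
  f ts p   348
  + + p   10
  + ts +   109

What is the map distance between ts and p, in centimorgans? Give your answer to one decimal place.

The two most frequent reciprocal classes, + + + and f ts p, are the parental types, so the F1 was + + + / f ts p.
The two rarest classes, + + p and f ts +, are the double crossovers. Comparing them with the parentals, only the p allele has switched, so p is the middle locus and the order is f – p – ts.
Crossovers in the p–ts interval produce the single-crossover classes + ts + and f + p (109 + 120 = 229) plus the double crossovers (21).
RF(p–ts) = (229 + 21) / 1000 = 250/1000 = 0.2500 → 25.0 centimorgans.

25.0 centimorgans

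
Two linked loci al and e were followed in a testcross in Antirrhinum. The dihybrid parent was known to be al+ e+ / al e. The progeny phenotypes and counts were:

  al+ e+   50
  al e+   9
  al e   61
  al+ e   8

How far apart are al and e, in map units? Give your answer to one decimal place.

13.3 map units

The recombinant classes are al+ e and al e+: 8 + 9 = 17.
Recombination frequency = 17/128 = 0.1328 ≈ 13.3%, i.e. 13.3 map units.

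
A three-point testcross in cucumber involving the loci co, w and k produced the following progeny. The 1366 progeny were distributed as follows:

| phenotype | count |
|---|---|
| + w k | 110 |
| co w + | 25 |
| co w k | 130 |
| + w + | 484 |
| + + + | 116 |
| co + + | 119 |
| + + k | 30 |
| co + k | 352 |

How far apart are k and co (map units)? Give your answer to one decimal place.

20.8 map units

The two most frequent reciprocal classes, + w + and co + k, are the parental types, so the F1 was + w + / co + k.
The two rarest classes, co w + and + + k, are the double crossovers. Comparing them with the parentals, only the co allele has switched, so co is the middle locus and the order is w – co – k.
Crossovers in the co–k interval produce the single-crossover classes + w k and co + + (110 + 119 = 229) plus the double crossovers (55).
RF(co–k) = (229 + 55) / 1366 = 284/1366 = 0.2079 → 20.8 map units.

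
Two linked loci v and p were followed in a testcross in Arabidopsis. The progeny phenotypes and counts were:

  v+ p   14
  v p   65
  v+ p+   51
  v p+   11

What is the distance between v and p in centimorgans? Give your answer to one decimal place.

17.7 centimorgans

The two most frequent classes, v+ p+ (51) and v p (65), are the parental types, so the F1 was v+ p+ / v p.
The recombinant classes are v+ p and v p+: 14 + 11 = 25.
Recombination frequency = 25/141 = 0.1773 ≈ 17.7%, i.e. 17.7 centimorgans.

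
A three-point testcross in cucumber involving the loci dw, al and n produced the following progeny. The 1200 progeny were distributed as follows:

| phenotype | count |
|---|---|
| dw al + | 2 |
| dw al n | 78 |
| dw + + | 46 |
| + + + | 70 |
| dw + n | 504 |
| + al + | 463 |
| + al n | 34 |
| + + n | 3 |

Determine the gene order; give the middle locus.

The two most frequent reciprocal classes, + al + and dw + n, are the parental types, so the F1 was + al + / dw + n.
The two rarest classes, dw al + and + + n, are the double crossovers. Comparing them with the parentals, only the dw allele has switched, so dw is the middle locus and the order is al – dw – n.

dw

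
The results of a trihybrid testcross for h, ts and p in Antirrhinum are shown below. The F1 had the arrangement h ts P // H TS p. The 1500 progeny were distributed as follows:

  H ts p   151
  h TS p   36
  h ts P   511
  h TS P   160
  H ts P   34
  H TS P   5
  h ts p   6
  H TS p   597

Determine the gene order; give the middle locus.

p

The two rarest classes, h ts p and H TS P, are the double crossovers. Comparing them with the parentals, only the p allele has switched, so p is the middle locus and the order is h – p – ts.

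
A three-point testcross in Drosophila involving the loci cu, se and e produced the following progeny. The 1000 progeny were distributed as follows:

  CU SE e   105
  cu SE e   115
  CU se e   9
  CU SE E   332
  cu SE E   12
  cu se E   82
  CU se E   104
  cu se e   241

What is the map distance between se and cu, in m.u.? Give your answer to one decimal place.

The two most frequent reciprocal classes, cu se e and CU SE E, are the parental types, so the F1 was cu se e / CU SE E.
The two rarest classes, CU se e and cu SE E, are the double crossovers. Comparing them with the parentals, only the cu allele has switched, so cu is the middle locus and the order is e – cu – se.
Crossovers in the cu–se interval produce the single-crossover classes cu SE e and CU se E (115 + 104 = 219) plus the double crossovers (21).
RF(cu–se) = (219 + 21) / 1000 = 240/1000 = 0.2400 → 24.0 m.u.

24.0 m.u.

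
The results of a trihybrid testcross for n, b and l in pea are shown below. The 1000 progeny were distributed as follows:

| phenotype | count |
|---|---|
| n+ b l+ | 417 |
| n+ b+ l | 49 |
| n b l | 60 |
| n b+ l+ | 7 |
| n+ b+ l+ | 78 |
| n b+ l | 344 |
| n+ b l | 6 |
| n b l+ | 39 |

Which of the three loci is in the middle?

l

The two most frequent reciprocal classes, n+ b l+ and n b+ l, are the parental types, so the F1 was n+ b l+ / n b+ l.
The two rarest classes, n+ b l and n b+ l+, are the double crossovers. Comparing them with the parentals, only the l allele has switched, so l is the middle locus and the order is n – l – b.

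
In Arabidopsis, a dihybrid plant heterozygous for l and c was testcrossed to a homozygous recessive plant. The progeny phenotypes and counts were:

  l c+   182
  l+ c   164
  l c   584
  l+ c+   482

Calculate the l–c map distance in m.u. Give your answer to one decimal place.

The two most frequent classes, l+ c+ (482) and l c (584), are the parental types, so the F1 was l+ c+ / l c.
The recombinant classes are l+ c and l c+: 164 + 182 = 346.
Recombination frequency = 346/1412 = 0.2450 ≈ 24.5%, i.e. 24.5 m.u.

24.5 m.u.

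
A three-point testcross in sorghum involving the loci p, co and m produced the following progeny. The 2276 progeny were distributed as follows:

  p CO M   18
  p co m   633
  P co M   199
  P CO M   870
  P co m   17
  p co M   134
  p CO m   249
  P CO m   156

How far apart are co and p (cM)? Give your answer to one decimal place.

The two most frequent reciprocal classes, p co m and P CO M, are the parental types, so the F1 was p co m / P CO M.
The two rarest classes, P co m and p CO M, are the double crossovers. Comparing them with the parentals, only the p allele has switched, so p is the middle locus and the order is co – p – m.
Crossovers in the co–p interval produce the single-crossover classes p CO m and P co M (249 + 199 = 448) plus the double crossovers (35).
RF(co–p) = (448 + 35) / 2276 = 483/2276 = 0.2122 → 21.2 cM.

21.2 cM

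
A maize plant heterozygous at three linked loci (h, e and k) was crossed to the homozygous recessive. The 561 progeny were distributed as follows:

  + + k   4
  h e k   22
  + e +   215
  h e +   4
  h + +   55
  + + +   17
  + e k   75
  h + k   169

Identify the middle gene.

The two most frequent reciprocal classes, + e + and h + k, are the parental types, so the F1 was + e + / h + k.
The two rarest classes, h e + and + + k, are the double crossovers. Comparing them with the parentals, only the h allele has switched, so h is the middle locus and the order is e – h – k.

h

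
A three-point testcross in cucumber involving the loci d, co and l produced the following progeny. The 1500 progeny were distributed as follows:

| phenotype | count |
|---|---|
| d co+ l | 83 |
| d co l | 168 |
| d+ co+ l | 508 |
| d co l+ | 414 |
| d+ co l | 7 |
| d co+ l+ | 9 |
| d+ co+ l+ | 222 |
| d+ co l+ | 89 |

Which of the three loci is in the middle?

co

The two most frequent reciprocal classes, d co l+ and d+ co+ l, are the parental types, so the F1 was d co l+ / d+ co+ l.
The two rarest classes, d co+ l+ and d+ co l, are the double crossovers. Comparing them with the parentals, only the co allele has switched, so co is the middle locus and the order is d – co – l.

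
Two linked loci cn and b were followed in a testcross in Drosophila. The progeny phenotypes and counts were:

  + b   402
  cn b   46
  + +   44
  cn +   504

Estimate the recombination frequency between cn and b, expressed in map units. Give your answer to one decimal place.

9.0 map units

The two most frequent classes, + b (402) and cn + (504), are the parental types, so the F1 was + b / cn +.
The recombinant classes are + + and cn b: 44 + 46 = 90.
Recombination frequency = 90/996 = 0.0904 ≈ 9.0%, i.e. 9.0 map units.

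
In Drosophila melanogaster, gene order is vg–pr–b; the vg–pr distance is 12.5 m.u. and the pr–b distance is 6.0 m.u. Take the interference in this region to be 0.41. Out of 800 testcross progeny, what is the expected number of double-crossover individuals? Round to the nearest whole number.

4

Map distances give recombination frequencies of 0.125 and 0.060 for the two intervals.
With interference 0.41 (so coincidence = 0.59), expected double-crossover frequency = 0.125 × 0.060 × 0.59 = 0.00443.
Expected number = 0.00443 × 800 = 3.54 ≈ 4.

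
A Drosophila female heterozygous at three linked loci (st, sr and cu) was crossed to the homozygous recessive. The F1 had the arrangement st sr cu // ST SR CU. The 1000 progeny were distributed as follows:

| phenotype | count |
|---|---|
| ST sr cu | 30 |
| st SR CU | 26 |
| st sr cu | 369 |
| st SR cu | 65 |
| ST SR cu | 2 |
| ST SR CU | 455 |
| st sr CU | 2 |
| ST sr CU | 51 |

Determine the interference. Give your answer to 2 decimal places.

0.44

The two rarest classes, st sr CU and ST SR cu, are the double crossovers. Comparing them with the parentals, only the cu allele has switched, so cu is the middle locus and the order is st – cu – sr.
st–cu: (56 + 4)/1000 = 0.0600; cu–sr: (116 + 4)/1000 = 0.1200.
Expected DCO frequency = 0.0600 × 0.1200 ≈ 0.00720; observed = 4/1000 ≈ 0.00400.
Coefficient of coincidence = 0.00400/0.00720 ≈ 0.56; interference = 1 − 0.56 = 0.44.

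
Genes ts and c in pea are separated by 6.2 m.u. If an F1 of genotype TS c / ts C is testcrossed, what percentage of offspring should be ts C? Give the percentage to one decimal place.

A map distance of 6.2 m.u. corresponds to a recombination frequency of 0.062.
The F1 is TS c / ts C, so ts C is a parental gamete class with expected frequency (1 − r)/2 = 0.938/2 = 0.4690.
That is 0.4690 = 46.9% of the progeny.

46.9%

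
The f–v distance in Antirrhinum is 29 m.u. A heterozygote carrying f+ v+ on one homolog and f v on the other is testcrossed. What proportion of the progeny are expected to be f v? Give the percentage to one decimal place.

A map distance of 29 m.u. corresponds to a recombination frequency of 0.290.
The F1 is f+ v+ / f v, so f v is a parental gamete class with expected frequency (1 − r)/2 = 0.710/2 = 0.3550.
That is 0.3550 = 35.5% of the progeny.

35.5%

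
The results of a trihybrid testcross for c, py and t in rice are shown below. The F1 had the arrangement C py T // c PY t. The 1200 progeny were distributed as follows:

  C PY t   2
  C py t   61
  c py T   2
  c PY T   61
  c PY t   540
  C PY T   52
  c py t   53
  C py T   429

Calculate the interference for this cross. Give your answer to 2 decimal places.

The two rarest classes, c py T and C PY t, are the double crossovers. Comparing them with the parentals, only the c allele has switched, so c is the middle locus and the order is py – c – t.
py–c: (105 + 4)/1200 = 0.0908; c–t: (122 + 4)/1200 = 0.1050.
Expected DCO frequency = 0.0908 × 0.1050 ≈ 0.00953; observed = 4/1200 ≈ 0.00333.
Coefficient of coincidence = 0.00333/0.00953 ≈ 0.35; interference = 1 − 0.35 = 0.65.

0.65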